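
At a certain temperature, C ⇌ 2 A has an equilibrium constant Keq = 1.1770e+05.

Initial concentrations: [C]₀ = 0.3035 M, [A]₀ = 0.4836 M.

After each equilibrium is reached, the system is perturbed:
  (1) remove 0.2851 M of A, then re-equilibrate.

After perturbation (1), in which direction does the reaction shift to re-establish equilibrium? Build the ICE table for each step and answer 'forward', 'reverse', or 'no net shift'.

Q₀ = 0.7706 vs Keq = 1.1770e+05 ⇒ Q<K, forward
Step 1:
                   C          A
  I           0.3035     0.4836
  C          -0.3035      0.607
  E       1.0105e-05      1.091
  solve Keq expr → x = 0.3035; check Q = 1.1770e+05
Then remove 0.2851 M of A.
Step 2:
                   C          A
  I       1.0105e-05     0.8055
  C       -4.5926e-06 9.1852e-06
  E       5.5124e-06     0.8055
  solve Keq expr → x = 4.5926e-06; check Q = 1.1770e+05

Direction: forward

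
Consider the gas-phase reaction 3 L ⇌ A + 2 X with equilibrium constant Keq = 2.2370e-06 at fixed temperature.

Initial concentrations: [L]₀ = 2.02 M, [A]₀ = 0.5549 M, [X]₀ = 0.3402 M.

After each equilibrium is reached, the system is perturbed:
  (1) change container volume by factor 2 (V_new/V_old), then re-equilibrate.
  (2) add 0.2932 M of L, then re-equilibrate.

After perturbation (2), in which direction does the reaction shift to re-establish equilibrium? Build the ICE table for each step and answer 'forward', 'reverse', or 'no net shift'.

Direction: forward

Q₀ = 0.007792 vs Keq = 2.2370e-06 ⇒ Q>K, reverse
Step 1:
                   L          A          X
  Initial       2.02     0.5549     0.3402
  Change       0.496    -0.1653    -0.3306
  Equil        2.516     0.3896   0.009563
  solve Keq expr → x = -0.1653; check Q = 2.2370e-06
Then change container volume by factor 2 (V_new/V_old).
Step 2:
                   L          A          X
  Initial      1.258     0.1948   0.004781
  Change           0          0          0
  Equil        1.258     0.1948   0.004781
  solve Keq expr → x = 0; check Q = 2.2370e-06
Then add 0.2932 M of L.
Step 3:
                   L          A          X
  Initial      1.551     0.1948   0.004781
  Change   -0.002602 8.6730e-04   0.001735
  Equil        1.549     0.1957   0.006516
  solve Keq expr → x = 8.6730e-04; check Q = 2.2370e-06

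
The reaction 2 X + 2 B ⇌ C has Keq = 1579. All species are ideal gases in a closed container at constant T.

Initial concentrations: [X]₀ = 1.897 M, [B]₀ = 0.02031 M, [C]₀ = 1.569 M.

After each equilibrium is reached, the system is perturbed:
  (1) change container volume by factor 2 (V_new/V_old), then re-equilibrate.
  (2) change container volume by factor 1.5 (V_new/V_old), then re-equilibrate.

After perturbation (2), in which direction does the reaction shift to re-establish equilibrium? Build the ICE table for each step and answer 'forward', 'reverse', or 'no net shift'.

Direction: reverse

Q₀ = 1057 vs Keq = 1579 ⇒ Q<K, forward
Step 1:
                  X         B         C
  Initial     1.897   0.02031     1.569
  Change  -0.003651 -0.003651  0.001826
  Equil       1.893   0.01666     1.571
  solve Keq expr → x = 0.001826; check Q = 1579
Then change container volume by factor 2 (V_new/V_old).
Step 2:
                  X         B         C
  Initial    0.9467  0.008329    0.7854
  Change    0.01476   0.01476 -0.007379
  Equil      0.9614   0.02309     0.778
  solve Keq expr → x = -0.007379; check Q = 1579
Then change container volume by factor 1.5 (V_new/V_old).
Step 3:
                  X         B         C
  Initial     0.641   0.01539    0.5187
  Change    0.01219   0.01219 -0.006097
  Equil      0.6531   0.02759    0.5126
  solve Keq expr → x = -0.006097; check Q = 1579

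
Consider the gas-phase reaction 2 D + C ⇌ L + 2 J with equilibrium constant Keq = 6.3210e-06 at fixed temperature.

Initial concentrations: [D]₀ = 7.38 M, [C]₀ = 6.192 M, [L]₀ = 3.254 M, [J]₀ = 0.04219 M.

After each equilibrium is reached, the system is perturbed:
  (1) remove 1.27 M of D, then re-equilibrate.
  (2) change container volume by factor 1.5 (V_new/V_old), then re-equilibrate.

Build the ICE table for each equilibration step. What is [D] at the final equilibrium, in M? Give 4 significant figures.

Q₀ = 1.7175e-05 vs Keq = 6.3210e-06 ⇒ Q>K, reverse
Step 1:
                    D           C           L           J
  I              7.38       6.192       3.254     0.04219
  C           0.01649    0.008244   -0.008244    -0.01649
  E             7.396         6.2       3.246      0.0257
  solve Keq expr → x = -0.008244; check Q = 6.3210e-06
Then remove 1.27 M of D.
Step 2:
                    D           C           L           J
  I             6.126         6.2       3.246      0.0257
  C          0.004387    0.002193   -0.002193   -0.004387
  E             6.131       6.202       3.244     0.02132
  solve Keq expr → x = -0.002193; check Q = 6.3210e-06
Then change container volume by factor 1.5 (V_new/V_old).
Step 3:
                    D           C           L           J
  I             4.087       4.135       2.162     0.01421
  C                 0           0           0           0
  E             4.087       4.135       2.162     0.01421
  solve Keq expr → x = 0; check Q = 6.3210e-06

[D]_eq = 4.087 M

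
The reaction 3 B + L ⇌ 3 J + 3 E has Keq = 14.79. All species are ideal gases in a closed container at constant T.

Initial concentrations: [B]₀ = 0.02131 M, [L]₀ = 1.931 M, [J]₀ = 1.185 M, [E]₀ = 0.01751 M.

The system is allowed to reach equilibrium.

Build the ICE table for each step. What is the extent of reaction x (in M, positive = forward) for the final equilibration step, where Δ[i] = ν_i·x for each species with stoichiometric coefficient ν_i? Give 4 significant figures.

x = 0.003464 M

Q₀ = 0.4781 vs Keq = 14.79 ⇒ Q<K, forward
Step 1:
                   B          L          J          E
  init       0.02131      1.931      1.185    0.01751
  Δ         -0.01039  -0.003464    0.01039    0.01039
  eq         0.01092      1.928      1.195     0.0279
  solve Keq expr → x = 0.003464; check Q = 14.79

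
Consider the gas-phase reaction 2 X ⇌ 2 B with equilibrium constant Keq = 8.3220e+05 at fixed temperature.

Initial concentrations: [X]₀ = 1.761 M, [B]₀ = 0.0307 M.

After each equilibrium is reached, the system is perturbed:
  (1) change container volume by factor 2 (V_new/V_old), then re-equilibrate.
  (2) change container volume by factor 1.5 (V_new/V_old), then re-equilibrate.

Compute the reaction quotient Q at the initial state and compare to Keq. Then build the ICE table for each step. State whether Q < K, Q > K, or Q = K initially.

Q₀ = 3.0392e-04; Q < K (proceeds forward)

Q₀ = 3.0392e-04 vs Keq = 8.3220e+05 ⇒ Q<K, forward
Step 1:
                    X           B
  init          1.761      0.0307
  Δ            -1.759       1.759
  eq         0.001962        1.79
  solve Keq expr → x = 0.8795; check Q = 8.3220e+05
Then change container volume by factor 2 (V_new/V_old).
Step 2:
                    X           B
  init     9.8095e-04      0.8949
  Δ                 0           0
  eq       9.8095e-04      0.8949
  solve Keq expr → x = 0; check Q = 8.3220e+05
Then change container volume by factor 1.5 (V_new/V_old).
Step 3:
                    X           B
  init     6.5396e-04      0.5966
  Δ                 0           0
  eq       6.5396e-04      0.5966
  solve Keq expr → x = 0; check Q = 8.3220e+05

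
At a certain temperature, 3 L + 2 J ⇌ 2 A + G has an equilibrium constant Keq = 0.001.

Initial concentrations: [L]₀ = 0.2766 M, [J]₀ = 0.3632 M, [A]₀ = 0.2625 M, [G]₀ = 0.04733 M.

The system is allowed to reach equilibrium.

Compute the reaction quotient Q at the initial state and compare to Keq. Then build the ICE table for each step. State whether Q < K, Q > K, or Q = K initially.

Q₀ = 1.168 vs Keq = 0.001 ⇒ Q>K, reverse
Step 1:
                   L          J          A          G
  init        0.2766     0.3632     0.2625    0.04733
  Δ           0.1404     0.0936    -0.0936    -0.0468
  eq           0.417     0.4568     0.1689 5.3039e-04
  solve Keq expr → x = -0.0468; check Q = 0.001

Q₀ = 1.168; Q > K (proceeds reverse)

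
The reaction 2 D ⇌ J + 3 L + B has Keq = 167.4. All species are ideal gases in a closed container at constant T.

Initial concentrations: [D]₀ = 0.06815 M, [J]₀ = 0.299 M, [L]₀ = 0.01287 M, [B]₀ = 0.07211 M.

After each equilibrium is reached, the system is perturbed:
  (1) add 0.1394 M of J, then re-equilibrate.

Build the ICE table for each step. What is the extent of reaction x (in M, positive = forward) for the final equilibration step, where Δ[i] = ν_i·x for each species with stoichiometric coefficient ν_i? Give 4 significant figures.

x = -5.2767e-05 M

Q₀ = 9.8962e-06 vs Keq = 167.4 ⇒ Q<K, forward
Step 1:
                   D          J          L          B
  Initial    0.06815      0.299    0.01287    0.07211
  Change    -0.06759    0.03379     0.1014    0.03379
  Equil   5.6037e-04     0.3328     0.1143     0.1059
  solve Keq expr → x = 0.03379; check Q = 167.4
Then add 0.1394 M of J.
Step 2:
                   D          J          L          B
  Initial 5.6037e-04     0.4722     0.1143     0.1059
  Change  1.0553e-04 -5.2767e-05 -1.5830e-04 -5.2767e-05
  Equil   6.6591e-04     0.4721     0.1141     0.1059
  solve Keq expr → x = -5.2767e-05; check Q = 167.4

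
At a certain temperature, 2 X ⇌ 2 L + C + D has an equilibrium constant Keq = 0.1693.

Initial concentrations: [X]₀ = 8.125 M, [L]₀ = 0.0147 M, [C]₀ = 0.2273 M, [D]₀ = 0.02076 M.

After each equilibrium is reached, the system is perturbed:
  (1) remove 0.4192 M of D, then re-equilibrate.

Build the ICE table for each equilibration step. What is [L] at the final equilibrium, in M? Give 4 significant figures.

[L]_eq = 2.33 M

Q₀ = 1.5446e-08 vs Keq = 0.1693 ⇒ Q<K, forward
Step 1:
                   X          L          C          D
  init         8.125     0.0147     0.2273    0.02076
  Δ           -2.102      2.102      1.051      1.051
  eq           6.023      2.117      1.278      1.072
  solve Keq expr → x = 1.051; check Q = 0.1693
Then remove 0.4192 M of D.
Step 2:
                   X          L          C          D
  init         6.023      2.117      1.278     0.6527
  Δ          -0.2135     0.2135     0.1068     0.1068
  eq           5.809       2.33      1.385     0.7594
  solve Keq expr → x = 0.1068; check Q = 0.1693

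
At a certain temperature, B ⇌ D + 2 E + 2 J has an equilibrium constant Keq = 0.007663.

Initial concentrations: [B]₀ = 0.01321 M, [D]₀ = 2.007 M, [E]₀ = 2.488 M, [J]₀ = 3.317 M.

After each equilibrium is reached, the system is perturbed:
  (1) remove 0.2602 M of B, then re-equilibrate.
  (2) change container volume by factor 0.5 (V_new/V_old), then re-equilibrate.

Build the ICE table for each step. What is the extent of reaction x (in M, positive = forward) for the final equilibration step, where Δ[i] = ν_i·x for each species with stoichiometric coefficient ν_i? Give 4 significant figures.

x = -0.07277 M

Q₀ = 1.0348e+04 vs Keq = 0.007663 ⇒ Q>K, reverse
Step 1:
                    B           D           E           J
  Initial     0.01321       2.007       2.488       3.317
  Change        1.188      -1.188      -2.375      -2.375
  Equil         1.201      0.8193      0.1126      0.9416
  solve Keq expr → x = -1.188; check Q = 0.007663
Then remove 0.2602 M of B.
Step 2:
                    B           D           E           J
  Initial      0.9407      0.8193      0.1126      0.9416
  Change     0.005553   -0.005553    -0.01111    -0.01111
  Equil        0.9463      0.8137      0.1015      0.9305
  solve Keq expr → x = -0.005553; check Q = 0.007663
Then change container volume by factor 0.5 (V_new/V_old).
Step 3:
                    B           D           E           J
  Initial       1.893       1.627      0.2029       1.861
  Change      0.07277    -0.07277     -0.1455     -0.1455
  Equil         1.965       1.555     0.05738       1.715
  solve Keq expr → x = -0.07277; check Q = 0.007663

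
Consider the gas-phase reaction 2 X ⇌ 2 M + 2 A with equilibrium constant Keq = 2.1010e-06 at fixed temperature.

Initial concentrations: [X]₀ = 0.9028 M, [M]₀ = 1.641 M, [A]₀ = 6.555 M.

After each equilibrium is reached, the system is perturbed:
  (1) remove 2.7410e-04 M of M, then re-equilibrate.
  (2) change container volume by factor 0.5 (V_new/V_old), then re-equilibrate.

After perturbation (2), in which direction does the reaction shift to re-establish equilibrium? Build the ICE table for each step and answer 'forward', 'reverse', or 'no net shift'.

Direction: reverse

Q₀ = 142 vs Keq = 2.1010e-06 ⇒ Q>K, reverse
Step 1:
                    X           M           A
  init         0.9028       1.641       6.555
  Δ              1.64       -1.64       -1.64
  eq            2.543  7.5001e-04       4.915
  solve Keq expr → x = -0.8201; check Q = 2.1010e-06
Then remove 2.7410e-04 M of M.
Step 2:
                    X           M           A
  init          2.543  4.7591e-04       4.915
  Δ       -2.7398e-04  2.7398e-04  2.7398e-04
  eq            2.543  7.4989e-04       4.915
  solve Keq expr → x = 1.3699e-04; check Q = 2.1010e-06
Then change container volume by factor 0.5 (V_new/V_old).
Step 3:
                    X           M           A
  init          5.086      0.0015        9.83
  Δ        7.4972e-04 -7.4972e-04 -7.4972e-04
  eq            5.086  7.5005e-04       9.829
  solve Keq expr → x = -3.7486e-04; check Q = 2.1010e-06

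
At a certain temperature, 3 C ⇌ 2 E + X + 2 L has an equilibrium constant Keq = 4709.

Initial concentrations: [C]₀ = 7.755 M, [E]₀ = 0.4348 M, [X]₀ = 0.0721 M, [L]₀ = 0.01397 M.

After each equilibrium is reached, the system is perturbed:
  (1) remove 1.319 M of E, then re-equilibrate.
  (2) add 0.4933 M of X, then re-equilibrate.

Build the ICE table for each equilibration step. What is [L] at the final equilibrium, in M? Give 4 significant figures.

Q₀ = 5.7038e-09 vs Keq = 4709 ⇒ Q<K, forward
Step 1:
                    C           E           X           L
  I             7.755      0.4348      0.0721     0.01397
  C             -7.08        4.72        2.36        4.72
  E             0.675       5.155       2.432       4.734
  solve Keq expr → x = 2.36; check Q = 4709
Then remove 1.319 M of E.
Step 2:
                    C           E           X           L
  I             0.675       3.836       2.432       4.734
  C           -0.1057     0.07045     0.03522     0.07045
  E            0.5693       3.906       2.467       4.804
  solve Keq expr → x = 0.03522; check Q = 4709
Then add 0.4933 M of X.
Step 3:
                    C           E           X           L
  I            0.5693       3.906       2.961       4.804
  C           0.03108    -0.02072    -0.01036    -0.02072
  E            0.6004       3.886        2.95       4.784
  solve Keq expr → x = -0.01036; check Q = 4709

[L]_eq = 4.784 M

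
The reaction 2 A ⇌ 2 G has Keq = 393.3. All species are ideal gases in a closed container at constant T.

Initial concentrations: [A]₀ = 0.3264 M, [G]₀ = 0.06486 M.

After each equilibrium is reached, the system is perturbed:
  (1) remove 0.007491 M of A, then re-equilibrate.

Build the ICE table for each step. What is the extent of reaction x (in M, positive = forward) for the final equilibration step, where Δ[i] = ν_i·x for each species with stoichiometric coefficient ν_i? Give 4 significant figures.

x = -0.003566 M

Q₀ = 0.03949 vs Keq = 393.3 ⇒ Q<K, forward
Step 1:
                   A          G
  Initial     0.3264    0.06486
  Change     -0.3076     0.3076
  Equil      0.01878     0.3725
  solve Keq expr → x = 0.1538; check Q = 393.3
Then remove 0.007491 M of A.
Step 2:
                   A          G
  Initial    0.01129     0.3725
  Change    0.007131  -0.007131
  Equil      0.01842     0.3653
  solve Keq expr → x = -0.003566; check Q = 393.3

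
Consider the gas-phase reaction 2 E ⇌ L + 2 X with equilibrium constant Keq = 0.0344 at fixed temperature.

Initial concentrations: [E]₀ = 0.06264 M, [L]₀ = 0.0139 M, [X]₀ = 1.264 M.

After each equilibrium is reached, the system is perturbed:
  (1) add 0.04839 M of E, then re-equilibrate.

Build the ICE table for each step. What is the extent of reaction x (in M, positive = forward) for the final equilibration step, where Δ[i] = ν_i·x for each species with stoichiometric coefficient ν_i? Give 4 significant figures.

Q₀ = 5.66 vs Keq = 0.0344 ⇒ Q>K, reverse
Step 1:
                   E          L          X
  Initial    0.06264     0.0139      1.264
  Change     0.02743   -0.01372   -0.02743
  Equil      0.09007 1.8253e-04      1.237
  solve Keq expr → x = -0.01372; check Q = 0.0344
Then add 0.04839 M of E.
Step 2:
                   E          L          X
  Initial     0.1385 1.8253e-04      1.237
  Change  -4.9081e-04 2.4540e-04 4.9081e-04
  Equil        0.138 4.2793e-04      1.237
  solve Keq expr → x = 2.4540e-04; check Q = 0.0344

x = 2.4540e-04 M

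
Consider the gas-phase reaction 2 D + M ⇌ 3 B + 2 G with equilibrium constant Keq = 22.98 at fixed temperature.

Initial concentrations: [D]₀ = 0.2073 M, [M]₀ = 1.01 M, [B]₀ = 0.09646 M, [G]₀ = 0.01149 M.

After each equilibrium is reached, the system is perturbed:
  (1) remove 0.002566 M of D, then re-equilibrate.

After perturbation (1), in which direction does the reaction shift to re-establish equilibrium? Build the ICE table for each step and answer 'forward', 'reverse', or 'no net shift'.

Direction: reverse

Q₀ = 2.7300e-06 vs Keq = 22.98 ⇒ Q<K, forward
Step 1:
                   D          M          B          G
  Initial     0.2073       1.01    0.09646    0.01149
  Change     -0.1962   -0.09811     0.2943     0.1962
  Equil      0.01108     0.9119     0.3908     0.2077
  solve Keq expr → x = 0.09811; check Q = 22.98
Then remove 0.002566 M of D.
Step 2:
                   D          M          B          G
  Initial   0.008518     0.9119     0.3908     0.2077
  Change    0.002292   0.001146  -0.003439  -0.002292
  Equil      0.01081      0.913     0.3873     0.2054
  solve Keq expr → x = -0.001146; check Q = 22.98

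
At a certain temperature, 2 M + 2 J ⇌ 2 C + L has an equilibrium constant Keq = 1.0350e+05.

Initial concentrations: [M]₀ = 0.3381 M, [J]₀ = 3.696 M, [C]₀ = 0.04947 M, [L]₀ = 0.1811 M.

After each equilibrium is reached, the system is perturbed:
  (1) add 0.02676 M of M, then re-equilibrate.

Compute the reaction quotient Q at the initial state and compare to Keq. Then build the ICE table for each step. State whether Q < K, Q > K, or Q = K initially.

Q₀ = 2.8382e-04 vs Keq = 1.0350e+05 ⇒ Q<K, forward
Step 1:
                  M         J         C         L
  init       0.3381     3.696   0.04947    0.1811
  Δ         -0.3379   -0.3379    0.3379    0.1689
  eq      2.1213e-04     3.358    0.3874      0.35
  solve Keq expr → x = 0.1689; check Q = 1.0350e+05
Then add 0.02676 M of M.
Step 2:
                  M         J         C         L
  init      0.02697     3.358    0.3874      0.35
  Δ        -0.02674  -0.02674   0.02674   0.01337
  eq      2.3292e-04     3.331    0.4141    0.3634
  solve Keq expr → x = 0.01337; check Q = 1.0350e+05

Q₀ = 2.8382e-04; Q < K (proceeds forward)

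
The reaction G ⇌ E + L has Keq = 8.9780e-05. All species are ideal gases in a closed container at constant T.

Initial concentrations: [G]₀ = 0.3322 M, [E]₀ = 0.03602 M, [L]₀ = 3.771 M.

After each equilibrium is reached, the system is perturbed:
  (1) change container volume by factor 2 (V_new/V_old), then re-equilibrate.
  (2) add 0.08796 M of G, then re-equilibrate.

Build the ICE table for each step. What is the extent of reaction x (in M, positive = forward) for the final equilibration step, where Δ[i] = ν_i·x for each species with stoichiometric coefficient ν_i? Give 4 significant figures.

Q₀ = 0.4089 vs Keq = 8.9780e-05 ⇒ Q>K, reverse
Step 1:
                   G          E          L
  I           0.3322    0.03602      3.771
  C          0.03601   -0.03601   -0.03601
  E           0.3682 8.8509e-06      3.735
  solve Keq expr → x = -0.03601; check Q = 8.9780e-05
Then change container volume by factor 2 (V_new/V_old).
Step 2:
                   G          E          L
  I           0.1841 4.4254e-06      1.867
  C       -4.4252e-06 4.4252e-06 4.4252e-06
  E           0.1841 8.8507e-06      1.867
  solve Keq expr → x = 4.4252e-06; check Q = 8.9780e-05
Then add 0.08796 M of G.
Step 3:
                   G          E          L
  I           0.2721 8.8507e-06      1.867
  C       -4.2284e-06 4.2284e-06 4.2284e-06
  E           0.2721 1.3079e-05      1.868
  solve Keq expr → x = 4.2284e-06; check Q = 8.9780e-05

x = 4.2284e-06 M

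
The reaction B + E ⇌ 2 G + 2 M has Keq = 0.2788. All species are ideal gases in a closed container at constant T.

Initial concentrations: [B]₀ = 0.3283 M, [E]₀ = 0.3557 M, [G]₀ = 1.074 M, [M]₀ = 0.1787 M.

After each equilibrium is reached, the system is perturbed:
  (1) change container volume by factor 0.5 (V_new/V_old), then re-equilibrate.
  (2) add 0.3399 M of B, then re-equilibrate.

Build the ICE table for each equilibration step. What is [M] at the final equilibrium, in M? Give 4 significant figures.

[M]_eq = 0.2355 M

Q₀ = 0.3154 vs Keq = 0.2788 ⇒ Q>K, reverse
Step 1:
                    B           E           G           M
  I            0.3283      0.3557       1.074      0.1787
  C          0.003806    0.003806   -0.007611   -0.007611
  E            0.3321      0.3595       1.066      0.1711
  solve Keq expr → x = -0.003806; check Q = 0.2788
Then change container volume by factor 0.5 (V_new/V_old).
Step 2:
                    B           E           G           M
  I            0.6642       0.719       2.133      0.3422
  C           0.07021     0.07021     -0.1404     -0.1404
  E            0.7344      0.7892       1.992      0.2018
  solve Keq expr → x = -0.07021; check Q = 0.2788
Then add 0.3399 M of B.
Step 3:
                    B           E           G           M
  I             1.074      0.7892       1.992      0.2018
  C          -0.01687    -0.01687     0.03375     0.03375
  E             1.057      0.7723       2.026      0.2355
  solve Keq expr → x = 0.01687; check Q = 0.2788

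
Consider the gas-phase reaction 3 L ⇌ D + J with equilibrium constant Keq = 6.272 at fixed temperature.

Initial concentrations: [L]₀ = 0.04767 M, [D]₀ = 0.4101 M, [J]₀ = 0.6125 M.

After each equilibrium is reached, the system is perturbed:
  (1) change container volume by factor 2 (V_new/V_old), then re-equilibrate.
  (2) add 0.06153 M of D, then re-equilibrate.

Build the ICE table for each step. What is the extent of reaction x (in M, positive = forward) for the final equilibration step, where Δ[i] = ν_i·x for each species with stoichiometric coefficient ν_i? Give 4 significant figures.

x = -0.006114 M

Q₀ = 2319 vs Keq = 6.272 ⇒ Q>K, reverse
Step 1:
                   L          D          J
  Initial    0.04767     0.4101     0.6125
  Change      0.2538    -0.0846    -0.0846
  Equil       0.3015     0.3255     0.5279
  solve Keq expr → x = -0.0846; check Q = 6.272
Then change container volume by factor 2 (V_new/V_old).
Step 2:
                   L          D          J
  Initial     0.1507     0.1628      0.264
  Change     0.03233   -0.01078   -0.01078
  Equil       0.1831      0.152     0.2532
  solve Keq expr → x = -0.01078; check Q = 6.272
Then add 0.06153 M of D.
Step 3:
                   L          D          J
  Initial     0.1831     0.2135     0.2532
  Change     0.01834  -0.006114  -0.006114
  Equil       0.2014     0.2074     0.2471
  solve Keq expr → x = -0.006114; check Q = 6.272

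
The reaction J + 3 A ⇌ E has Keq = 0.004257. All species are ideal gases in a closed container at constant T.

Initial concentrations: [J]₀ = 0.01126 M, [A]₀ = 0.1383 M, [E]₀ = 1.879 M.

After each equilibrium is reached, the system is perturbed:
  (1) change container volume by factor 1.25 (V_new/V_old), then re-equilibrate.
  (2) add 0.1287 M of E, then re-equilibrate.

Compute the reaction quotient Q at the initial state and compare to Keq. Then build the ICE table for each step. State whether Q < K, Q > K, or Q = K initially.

Q₀ = 6.3084e+04 vs Keq = 0.004257 ⇒ Q>K, reverse
Step 1:
                   J          A          E
  init       0.01126     0.1383      1.879
  Δ            1.395      4.185     -1.395
  eq           1.406      4.324     0.4839
  solve Keq expr → x = -1.395; check Q = 0.004257
Then change container volume by factor 1.25 (V_new/V_old).
Step 2:
                   J          A          E
  init         1.125      3.459     0.3871
  Δ           0.1053      0.316    -0.1053
  eq            1.23      3.775     0.2818
  solve Keq expr → x = -0.1053; check Q = 0.004257
Then add 0.1287 M of E.
Step 3:
                   J          A          E
  init          1.23      3.775     0.4105
  Δ          0.06521     0.1956   -0.06521
  eq           1.296      3.971     0.3453
  solve Keq expr → x = -0.06521; check Q = 0.004257

Q₀ = 6.3084e+04; Q > K (proceeds reverse)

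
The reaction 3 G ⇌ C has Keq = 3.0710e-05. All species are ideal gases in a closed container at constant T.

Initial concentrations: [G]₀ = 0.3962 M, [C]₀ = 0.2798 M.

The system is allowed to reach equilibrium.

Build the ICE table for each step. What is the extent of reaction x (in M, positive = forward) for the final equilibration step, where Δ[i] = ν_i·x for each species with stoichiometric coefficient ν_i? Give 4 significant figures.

Q₀ = 4.499 vs Keq = 3.0710e-05 ⇒ Q>K, reverse
Step 1:
                  G         C
  Initial    0.3962    0.2798
  Change     0.8392   -0.2797
  Equil       1.235 5.7907e-05
  solve Keq expr → x = -0.2797; check Q = 3.0710e-05

x = -0.2797 M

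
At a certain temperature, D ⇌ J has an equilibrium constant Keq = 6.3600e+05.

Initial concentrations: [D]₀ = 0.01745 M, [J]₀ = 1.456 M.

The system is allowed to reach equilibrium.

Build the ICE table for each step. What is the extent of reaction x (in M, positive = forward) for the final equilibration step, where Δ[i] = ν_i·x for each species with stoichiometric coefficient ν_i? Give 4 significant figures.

Q₀ = 83.44 vs Keq = 6.3600e+05 ⇒ Q<K, forward
Step 1:
                    D           J
  init        0.01745       1.456
  Δ          -0.01745     0.01745
  eq       2.3167e-06       1.473
  solve Keq expr → x = 0.01745; check Q = 6.3600e+05

x = 0.01745 M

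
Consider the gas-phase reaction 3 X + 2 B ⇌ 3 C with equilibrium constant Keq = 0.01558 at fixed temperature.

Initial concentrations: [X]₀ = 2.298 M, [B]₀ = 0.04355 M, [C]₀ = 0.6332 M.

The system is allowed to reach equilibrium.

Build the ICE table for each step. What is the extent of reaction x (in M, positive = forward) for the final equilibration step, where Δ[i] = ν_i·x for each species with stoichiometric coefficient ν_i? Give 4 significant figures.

x = -0.1171 M

Q₀ = 11.03 vs Keq = 0.01558 ⇒ Q>K, reverse
Step 1:
                   X          B          C
  init         2.298    0.04355     0.6332
  Δ           0.3514     0.2343    -0.3514
  eq           2.649     0.2778     0.2818
  solve Keq expr → x = -0.1171; check Q = 0.01558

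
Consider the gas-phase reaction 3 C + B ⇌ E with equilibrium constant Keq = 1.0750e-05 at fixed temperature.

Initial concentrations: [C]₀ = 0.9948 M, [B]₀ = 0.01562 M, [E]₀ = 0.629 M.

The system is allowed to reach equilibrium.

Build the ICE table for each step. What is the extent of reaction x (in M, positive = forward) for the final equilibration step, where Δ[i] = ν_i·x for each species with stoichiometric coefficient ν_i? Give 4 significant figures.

Q₀ = 40.9 vs Keq = 1.0750e-05 ⇒ Q>K, reverse
Step 1:
                  C         B         E
  Initial    0.9948   0.01562     0.629
  Change      1.887    0.6288   -0.6288
  Equil       2.881    0.6445 1.6572e-04
  solve Keq expr → x = -0.6288; check Q = 1.0750e-05

x = -0.6288 M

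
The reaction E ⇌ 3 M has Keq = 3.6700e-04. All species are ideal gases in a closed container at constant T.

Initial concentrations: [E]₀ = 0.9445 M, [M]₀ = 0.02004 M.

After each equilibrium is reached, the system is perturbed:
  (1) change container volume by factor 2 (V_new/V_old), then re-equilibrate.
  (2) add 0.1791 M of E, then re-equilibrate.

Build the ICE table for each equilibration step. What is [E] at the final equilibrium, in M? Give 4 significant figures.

Q₀ = 8.5210e-06 vs Keq = 3.6700e-04 ⇒ Q<K, forward
Step 1:
                   E          M
  Initial     0.9445    0.02004
  Change     -0.0166    0.04979
  Equil       0.9279    0.06983
  solve Keq expr → x = 0.0166; check Q = 3.6700e-04
Then change container volume by factor 2 (V_new/V_old).
Step 2:
                   E          M
  Initial      0.464    0.03492
  Change   -0.006747    0.02024
  Equil       0.4572    0.05516
  solve Keq expr → x = 0.006747; check Q = 3.6700e-04
Then add 0.1791 M of E.
Step 3:
                   E          M
  Initial     0.6363    0.05516
  Change   -0.002119   0.006356
  Equil       0.6342    0.06151
  solve Keq expr → x = 0.002119; check Q = 3.6700e-04

[E]_eq = 0.6342 M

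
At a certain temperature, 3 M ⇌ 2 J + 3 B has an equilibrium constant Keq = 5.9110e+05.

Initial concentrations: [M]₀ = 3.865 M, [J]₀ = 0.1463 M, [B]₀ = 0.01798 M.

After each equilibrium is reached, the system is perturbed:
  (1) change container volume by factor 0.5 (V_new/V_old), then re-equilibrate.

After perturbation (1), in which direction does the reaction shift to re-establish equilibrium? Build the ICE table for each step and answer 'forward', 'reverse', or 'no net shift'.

Direction: reverse

Q₀ = 2.1548e-09 vs Keq = 5.9110e+05 ⇒ Q<K, forward
Step 1:
                  M         J         B
  I           3.865    0.1463   0.01798
  C          -3.778     2.519     3.778
  E         0.08694     2.665     3.796
  solve Keq expr → x = 1.259; check Q = 5.9110e+05
Then change container volume by factor 0.5 (V_new/V_old).
Step 2:
                  M         J         B
  I          0.1739      5.33     7.592
  C         0.09644  -0.06429  -0.09644
  E          0.2703     5.266     7.496
  solve Keq expr → x = -0.03215; check Q = 5.9110e+05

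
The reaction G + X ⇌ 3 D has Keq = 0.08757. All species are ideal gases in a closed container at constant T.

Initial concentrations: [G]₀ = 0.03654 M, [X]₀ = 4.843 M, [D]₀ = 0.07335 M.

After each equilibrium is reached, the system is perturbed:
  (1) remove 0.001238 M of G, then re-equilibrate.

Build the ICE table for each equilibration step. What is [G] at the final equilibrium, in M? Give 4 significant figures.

Q₀ = 0.00223 vs Keq = 0.08757 ⇒ Q<K, forward
Step 1:
                   G          X          D
  Initial    0.03654      4.843    0.07335
  Change    -0.02754   -0.02754    0.08262
  Equil     0.008998      4.815      0.156
  solve Keq expr → x = 0.02754; check Q = 0.08757
Then remove 0.001238 M of G.
Step 2:
                   G          X          D
  Initial    0.00776      4.815      0.156
  Change  8.1831e-04 8.1831e-04  -0.002455
  Equil     0.008579      4.816     0.1535
  solve Keq expr → x = -8.1831e-04; check Q = 0.08757

[G]_eq = 0.008579 M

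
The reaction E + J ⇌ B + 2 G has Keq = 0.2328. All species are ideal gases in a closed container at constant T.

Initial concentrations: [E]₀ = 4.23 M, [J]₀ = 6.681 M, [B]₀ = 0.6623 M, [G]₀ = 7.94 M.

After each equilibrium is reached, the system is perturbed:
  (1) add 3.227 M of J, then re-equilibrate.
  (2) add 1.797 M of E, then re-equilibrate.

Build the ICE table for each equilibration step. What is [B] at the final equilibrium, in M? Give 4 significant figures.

Q₀ = 1.477 vs Keq = 0.2328 ⇒ Q>K, reverse
Step 1:
                    E           J           B           G
  I              4.23       6.681      0.6623        7.94
  C            0.4984      0.4984     -0.4984     -0.9967
  E             4.728       7.179      0.1639       6.943
  solve Keq expr → x = -0.4984; check Q = 0.2328
Then add 3.227 M of J.
Step 2:
                    E           J           B           G
  I             4.728       10.41      0.1639       6.943
  C          -0.06122    -0.06122     0.06122      0.1224
  E             4.667       10.35      0.2251       7.066
  solve Keq expr → x = 0.06122; check Q = 0.2328
Then add 1.797 M of E.
Step 3:
                    E           J           B           G
  I             6.464       10.35      0.2251       7.066
  C          -0.06954    -0.06954     0.06954      0.1391
  E             6.395       10.28      0.2947       7.205
  solve Keq expr → x = 0.06954; check Q = 0.2328

[B]_eq = 0.2947 M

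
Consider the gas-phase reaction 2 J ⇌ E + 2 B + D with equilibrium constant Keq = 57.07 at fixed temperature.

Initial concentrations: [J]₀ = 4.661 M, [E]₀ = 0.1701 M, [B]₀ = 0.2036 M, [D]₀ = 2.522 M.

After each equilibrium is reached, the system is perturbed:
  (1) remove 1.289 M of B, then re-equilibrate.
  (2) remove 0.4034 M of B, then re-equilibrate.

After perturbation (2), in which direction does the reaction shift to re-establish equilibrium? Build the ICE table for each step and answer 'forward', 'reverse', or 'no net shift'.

Direction: forward

Q₀ = 8.1855e-04 vs Keq = 57.07 ⇒ Q<K, forward
Step 1:
                  J         E         B         D
  I           4.661    0.1701    0.2036     2.522
  C          -3.351     1.676     3.351     1.676
  E            1.31     1.846     3.555     4.198
  solve Keq expr → x = 1.676; check Q = 57.07
Then remove 1.289 M of B.
Step 2:
                  J         E         B         D
  I            1.31     1.846     2.266     4.198
  C         -0.3059     0.153    0.3059     0.153
  E           1.004     1.999     2.572     4.351
  solve Keq expr → x = 0.153; check Q = 57.07
Then remove 0.4034 M of B.
Step 3:
                  J         E         B         D
  I           1.004     1.999     2.168     4.351
  C         -0.1015   0.05073    0.1015   0.05073
  E          0.9024     2.049      2.27     4.401
  solve Keq expr → x = 0.05073; check Q = 57.07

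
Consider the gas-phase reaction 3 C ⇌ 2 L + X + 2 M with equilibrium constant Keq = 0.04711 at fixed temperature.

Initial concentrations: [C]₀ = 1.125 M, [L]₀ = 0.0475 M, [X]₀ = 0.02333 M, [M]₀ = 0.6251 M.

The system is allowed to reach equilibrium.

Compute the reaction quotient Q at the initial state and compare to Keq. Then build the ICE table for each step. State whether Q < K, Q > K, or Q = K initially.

Q₀ = 1.4446e-05; Q < K (proceeds forward)

Q₀ = 1.4446e-05 vs Keq = 0.04711 ⇒ Q<K, forward
Step 1:
                    C           L           X           M
  I             1.125      0.0475     0.02333      0.6251
  C           -0.4319      0.2879       0.144      0.2879
  E            0.6931      0.3354      0.1673       0.913
  solve Keq expr → x = 0.144; check Q = 0.04711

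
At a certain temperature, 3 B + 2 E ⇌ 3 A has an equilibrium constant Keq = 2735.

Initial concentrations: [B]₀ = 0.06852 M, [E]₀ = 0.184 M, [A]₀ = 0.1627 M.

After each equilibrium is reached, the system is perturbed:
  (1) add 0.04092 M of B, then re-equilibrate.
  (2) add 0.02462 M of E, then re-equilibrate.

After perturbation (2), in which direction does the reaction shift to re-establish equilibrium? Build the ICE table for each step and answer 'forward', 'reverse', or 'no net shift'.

Direction: forward

Q₀ = 395.4 vs Keq = 2735 ⇒ Q<K, forward
Step 1:
                    B           E           A
  I           0.06852       0.184      0.1627
  C           -0.0245    -0.01633      0.0245
  E           0.04402      0.1677      0.1872
  solve Keq expr → x = 0.008166; check Q = 2735
Then add 0.04092 M of B.
Step 2:
                    B           E           A
  I           0.08494      0.1677      0.1872
  C          -0.02954     -0.0197     0.02954
  E            0.0554       0.148      0.2167
  solve Keq expr → x = 0.009848; check Q = 2735
Then add 0.02462 M of E.
Step 3:
                    B           E           A
  I            0.0554      0.1726      0.2167
  C         -0.003962   -0.002641    0.003962
  E           0.05144        0.17      0.2207
  solve Keq expr → x = 0.001321; check Q = 2735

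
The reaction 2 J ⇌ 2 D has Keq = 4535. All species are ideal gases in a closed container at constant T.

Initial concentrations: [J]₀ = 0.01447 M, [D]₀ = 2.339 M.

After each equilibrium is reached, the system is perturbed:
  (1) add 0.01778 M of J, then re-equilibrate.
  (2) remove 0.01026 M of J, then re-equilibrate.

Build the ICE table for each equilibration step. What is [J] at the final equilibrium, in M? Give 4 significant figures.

[J]_eq = 0.03455 M

Q₀ = 2.6129e+04 vs Keq = 4535 ⇒ Q>K, reverse
Step 1:
                  J         D
  init      0.01447     2.339
  Δ         0.01997  -0.01997
  eq        0.03444     2.319
  solve Keq expr → x = -0.009983; check Q = 4535
Then add 0.01778 M of J.
Step 2:
                  J         D
  init      0.05222     2.319
  Δ        -0.01752   0.01752
  eq         0.0347     2.337
  solve Keq expr → x = 0.00876; check Q = 4535
Then remove 0.01026 M of J.
Step 3:
                  J         D
  init      0.02444     2.337
  Δ         0.01011  -0.01011
  eq        0.03455     2.326
  solve Keq expr → x = -0.005055; check Q = 4535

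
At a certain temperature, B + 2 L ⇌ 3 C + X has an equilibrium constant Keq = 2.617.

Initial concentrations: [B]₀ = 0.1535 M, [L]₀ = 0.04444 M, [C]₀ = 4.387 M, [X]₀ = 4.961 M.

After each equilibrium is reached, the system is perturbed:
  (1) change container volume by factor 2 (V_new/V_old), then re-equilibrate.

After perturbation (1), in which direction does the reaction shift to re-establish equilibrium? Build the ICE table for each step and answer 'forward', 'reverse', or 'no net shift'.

Q₀ = 1.3817e+06 vs Keq = 2.617 ⇒ Q>K, reverse
Step 1:
                    B           L           C           X
  I            0.1535     0.04444       4.387       4.961
  C            0.9813       1.963      -2.944     -0.9813
  E             1.135       2.007       1.443        3.98
  solve Keq expr → x = -0.9813; check Q = 2.617
Then change container volume by factor 2 (V_new/V_old).
Step 2:
                    B           L           C           X
  I            0.5674       1.003      0.7216        1.99
  C          -0.03842    -0.07684      0.1153     0.03842
  E             0.529      0.9267      0.8368       2.028
  solve Keq expr → x = 0.03842; check Q = 2.617

Direction: forward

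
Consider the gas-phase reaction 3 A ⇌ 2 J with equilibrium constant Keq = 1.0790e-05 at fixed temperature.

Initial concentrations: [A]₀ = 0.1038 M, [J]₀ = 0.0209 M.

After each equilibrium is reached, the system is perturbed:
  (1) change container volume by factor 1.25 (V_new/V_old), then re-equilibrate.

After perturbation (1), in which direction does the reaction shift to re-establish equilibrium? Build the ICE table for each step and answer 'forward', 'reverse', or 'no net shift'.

Direction: reverse

Q₀ = 0.3906 vs Keq = 1.0790e-05 ⇒ Q>K, reverse
Step 1:
                    A           J
  I            0.1038      0.0209
  C           0.03111    -0.02074
  E            0.1349  1.6276e-04
  solve Keq expr → x = -0.01037; check Q = 1.0790e-05
Then change container volume by factor 1.25 (V_new/V_old).
Step 2:
                    A           J
  I            0.1079  1.3021e-04
  C        2.0570e-05 -1.3713e-05
  E            0.1079  1.1650e-04
  solve Keq expr → x = -6.8567e-06; check Q = 1.0790e-05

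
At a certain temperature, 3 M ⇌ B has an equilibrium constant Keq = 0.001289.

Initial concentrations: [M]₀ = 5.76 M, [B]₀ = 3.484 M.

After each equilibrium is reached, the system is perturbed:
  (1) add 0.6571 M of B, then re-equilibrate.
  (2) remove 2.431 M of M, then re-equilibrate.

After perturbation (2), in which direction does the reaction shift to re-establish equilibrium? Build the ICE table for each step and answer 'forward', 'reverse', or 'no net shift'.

Direction: reverse

Q₀ = 0.01823 vs Keq = 0.001289 ⇒ Q>K, reverse
Step 1:
                  M         B
  init         5.76     3.484
  Δ           5.267    -1.756
  eq          11.03     1.728
  solve Keq expr → x = -1.756; check Q = 0.001289
Then add 0.6571 M of B.
Step 2:
                  M         B
  init        11.03     2.385
  Δ          0.7843   -0.2614
  eq          11.81     2.124
  solve Keq expr → x = -0.2614; check Q = 0.001289
Then remove 2.431 M of M.
Step 3:
                  M         B
  init         9.38     2.124
  Δ           1.454   -0.4847
  eq          10.83     1.639
  solve Keq expr → x = -0.4847; check Q = 0.001289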